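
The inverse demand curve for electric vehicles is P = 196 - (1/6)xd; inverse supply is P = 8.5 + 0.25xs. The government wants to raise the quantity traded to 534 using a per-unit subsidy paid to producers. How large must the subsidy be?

At x = 534, from the demand curve buyers pay Pb = 196 − (1/6)·534 = 107; from the supply curve sellers need Ps = 8.5 + 0.25·534 = 142.
The subsidy must fill the gap: s = Ps − Pb = 142 − 107 = 35.

Required subsidy s = 35 per unit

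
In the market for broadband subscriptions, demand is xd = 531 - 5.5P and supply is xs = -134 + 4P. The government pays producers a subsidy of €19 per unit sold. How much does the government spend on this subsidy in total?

Government cost = €3610

Pre-subsidy: 531 - 5.5P = -134 + 4P gives P* = 70, x* = 146.
With the subsidy, sellers receive Ps = Pb + 19 for each unit, where Pb is the price buyers pay.
Supply in terms of Pb becomes xs = -134 + 4(Pb + 19) = -58 + 4Pb. Setting this equal to demand: 531 - 5.5Pb = -58 + 4Pb, so Pb = 62.
Sellers receive Ps = 62 + 19 = 81; x' = 531 − 5.5·62 = 190.
Government outlay = subsidy × quantity = 19 × 190 = 3610.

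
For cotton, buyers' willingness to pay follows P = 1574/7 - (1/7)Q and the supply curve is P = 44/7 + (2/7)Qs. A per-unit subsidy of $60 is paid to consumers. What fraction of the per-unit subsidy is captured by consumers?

Consumer share = 1/3

Pre-subsidy: 1574/7 - (1/7)Q = 44/7 + (2/7)Q gives Q* = 510 and P* = 152.
With the rebate, buyers effectively pay Pb = Ps − 60, where Ps is the price sellers receive.
On the curves, Pb = 1574/7 - (1/7)Q and Ps = 44/7 + (2/7)Q; the wedge Ps − Pb = 60 gives 44/7 + (2/7)Q − (1574/7 - (1/7)Q) = 60, so Q' = 650.
Then Pb = 1574/7 − (1/7)·650 = 132 and Ps = 44/7 + (2/7)·650 = 192.
Buyers' price falls by P* − Pb = 152 − 132 = 20; sellers' price rises by Ps − P* = 192 − 152 = 40.
So consumers capture 20/60 = 1/3 of each unit of subsidy.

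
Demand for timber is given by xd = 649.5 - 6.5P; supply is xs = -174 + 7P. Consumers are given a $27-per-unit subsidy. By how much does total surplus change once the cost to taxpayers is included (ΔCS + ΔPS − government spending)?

Net change in total surplus = -$1228.5

Pre-subsidy: 649.5 - 6.5P = -174 + 7P gives P* = 61, x* = 253.
With the rebate, buyers effectively pay Pb = Ps − 27, where Ps is the price sellers receive.
Demand in terms of Ps becomes xd = 649.5 − 6.5(Ps − 27) = 825 - 6.5Ps. Setting this equal to supply: 825 - 6.5Ps = -174 + 7Ps, so Ps = 74.
Buyers pay Pb = 74 − 27 = 47; x' = -174 + 7·74 = 344.
ΔCS = ½(253 + 344)(61 − 47) = 4179; ΔPS = ½(253 + 344)(74 − 61) = 3880.5.
Government spending = 27 × 344 = 9288.
Net change = 4179 + 3880.5 − 9288 = -1228.5. The loss equals the DWL triangle ½·27·91.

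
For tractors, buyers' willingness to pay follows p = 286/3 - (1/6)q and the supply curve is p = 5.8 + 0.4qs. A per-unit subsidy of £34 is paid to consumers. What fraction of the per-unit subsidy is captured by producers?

Pre-subsidy: 286/3 - (1/6)q = 5.8 + 0.4q gives q* = 158 and p* = 69.
With the rebate, buyers effectively pay pb = ps − 34, where ps is the price sellers receive.
On the curves, pb = 286/3 - (1/6)q and ps = 5.8 + 0.4q; the wedge ps − pb = 34 gives 5.8 + 0.4q − (286/3 - (1/6)q) = 34, so q' = 218.
Then pb = 286/3 − (1/6)·218 = 59 and ps = 5.8 + 0.4·218 = 93.
Buyers' price falls by p* − pb = 69 − 59 = 10; sellers' price rises by ps − p* = 93 − 69 = 24.
So producers capture 24/34 = 12/17 of each unit of subsidy.

Producer share = 12/17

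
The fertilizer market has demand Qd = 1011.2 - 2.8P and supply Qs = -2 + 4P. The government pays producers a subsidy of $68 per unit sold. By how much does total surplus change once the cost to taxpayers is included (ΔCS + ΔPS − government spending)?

Pre-subsidy: 1011.2 - 2.8P = -2 + 4P gives P* = 149, Q* = 594.
With the subsidy, sellers receive Ps = Pb + 68 for each unit, where Pb is the price buyers pay.
Supply in terms of Pb becomes Qs = -2 + 4(Pb + 68) = 270 + 4Pb. Setting this equal to demand: 1011.2 - 2.8Pb = 270 + 4Pb, so Pb = 109.
Sellers receive Ps = 109 + 68 = 177; Q' = 1011.2 − 2.8·109 = 706.
ΔCS = ½(594 + 706)(149 − 109) = 26000; ΔPS = ½(594 + 706)(177 − 149) = 18200.
Government spending = 68 × 706 = 48008.
Net change = 26000 + 18200 − 48008 = -3808. The loss equals the DWL triangle ½·68·112.

Net change in total surplus = -$3808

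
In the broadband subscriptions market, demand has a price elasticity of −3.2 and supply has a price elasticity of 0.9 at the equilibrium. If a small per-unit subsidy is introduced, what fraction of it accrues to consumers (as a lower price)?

Consumer share = 9/41

For a small subsidy around the equilibrium, the benefit split depends on the relative slopes, which at a point are proportional to the elasticities.
Buyer share = εs/(εs + |εd|) = 0.9/(0.9 + 3.2) = 9/41; seller share = |εd|/(εs + |εd|) = 32/41.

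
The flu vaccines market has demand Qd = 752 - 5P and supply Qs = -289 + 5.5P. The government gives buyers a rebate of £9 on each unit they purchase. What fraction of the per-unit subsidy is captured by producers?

Pre-subsidy: 752 - 5P = -289 + 5.5P gives P* = 694/7, Q* = 1794/7.
With the rebate, buyers effectively pay Pb = Ps − 9, where Ps is the price sellers receive.
Demand in terms of Ps becomes Qd = 752 − 5(Ps − 9) = 797 - 5Ps. Setting this equal to supply: 797 - 5Ps = -289 + 5.5Ps, so Ps = 724/7.
Buyers pay Pb = 724/7 − 9 = 661/7; Q' = -289 + 5.5·(724/7) = 1959/7.
Buyers' price falls by P* − Pb = 694/7 − 661/7 = 33/7; sellers' price rises by Ps − P* = 724/7 − 694/7 = 30/7.
So producers capture (30/7)/9 = 10/21 of each unit of subsidy.

Producer share = 10/21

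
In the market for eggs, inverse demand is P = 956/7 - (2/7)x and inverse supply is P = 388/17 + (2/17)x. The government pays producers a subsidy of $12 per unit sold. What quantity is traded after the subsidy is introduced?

Pre-subsidy: 956/7 - (2/7)x = 388/17 + (2/17)x gives x* = 282 and P* = 56.
With the subsidy, sellers receive Ps = Pb + 12 for each unit, where Pb is the price buyers pay.
On the curves, Pb = 956/7 - (2/7)x and Ps = 388/17 + (2/17)x; the wedge Ps − Pb = 12 gives 388/17 + (2/17)x − (956/7 - (2/7)x) = 12, so x' = 311.75.
Then Pb = 956/7 − (2/7)·311.75 = 47.5 and Ps = 388/17 + (2/17)·311.75 = 59.5.

x' = 311.75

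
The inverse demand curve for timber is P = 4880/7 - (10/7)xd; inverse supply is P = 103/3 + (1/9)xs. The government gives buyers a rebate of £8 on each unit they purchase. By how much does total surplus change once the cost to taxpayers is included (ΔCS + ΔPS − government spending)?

Net change in total surplus = -2016/97

Pre-subsidy: 4880/7 - (10/7)x = 103/3 + (1/9)x gives x* = 41757/97 and P* = 7970/97.
With the rebate, buyers effectively pay Pb = Ps − 8, where Ps is the price sellers receive.
On the curves, Pb = 4880/7 - (10/7)x and Ps = 103/3 + (1/9)x; the wedge Ps − Pb = 8 gives 103/3 + (1/9)x − (4880/7 - (10/7)x) = 8, so x' = 42261/97.
Then Pb = 4880/7 − (10/7)·(42261/97) = 7250/97 and Ps = 103/3 + (1/9)·(42261/97) = 8026/97.
ΔCS = ½(41757/97 + 42261/97)(7970/97 − 7250/97) = 30246480/9409; ΔPS = ½(41757/97 + 42261/97)(8026/97 − 7970/97) = 2352504/9409.
Government spending = 8 × 42261/97 = 338088/97.
Net change = 30246480/9409 + 2352504/9409 − 338088/97 = -2016/97. The loss equals the DWL triangle ½·8·504/97.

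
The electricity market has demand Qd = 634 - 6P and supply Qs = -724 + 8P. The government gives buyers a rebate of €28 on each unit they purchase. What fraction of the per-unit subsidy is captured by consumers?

Pre-subsidy: 634 - 6P = -724 + 8P gives P* = 97, Q* = 52.
With the rebate, buyers effectively pay Pb = Ps − 28, where Ps is the price sellers receive.
Demand in terms of Ps becomes Qd = 634 − 6(Ps − 28) = 802 - 6Ps. Setting this equal to supply: 802 - 6Ps = -724 + 8Ps, so Ps = 109.
Buyers pay Pb = 109 − 28 = 81; Q' = -724 + 8·109 = 148.
Buyers' price falls by P* − Pb = 97 − 81 = 16; sellers' price rises by Ps − P* = 109 − 97 = 12.
So consumers capture 16/28 = 4/7 of each unit of subsidy.

Consumer share = 4/7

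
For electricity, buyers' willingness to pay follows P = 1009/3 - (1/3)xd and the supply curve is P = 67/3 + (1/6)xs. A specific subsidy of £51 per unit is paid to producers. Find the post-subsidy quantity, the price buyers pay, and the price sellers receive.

x' = 730; buyers pay £93; sellers receive £144

Pre-subsidy: 1009/3 - (1/3)x = 67/3 + (1/6)x gives x* = 628 and P* = 127.
With the subsidy, sellers receive Ps = Pb + 51 for each unit, where Pb is the price buyers pay.
On the curves, Pb = 1009/3 - (1/3)x and Ps = 67/3 + (1/6)x; the wedge Ps − Pb = 51 gives 67/3 + (1/6)x − (1009/3 - (1/3)x) = 51, so x' = 730.
Then Pb = 1009/3 − (1/3)·730 = 93 and Ps = 67/3 + (1/6)·730 = 144.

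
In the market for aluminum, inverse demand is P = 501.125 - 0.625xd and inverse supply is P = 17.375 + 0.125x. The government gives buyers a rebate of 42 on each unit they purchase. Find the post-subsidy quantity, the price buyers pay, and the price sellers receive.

Pre-subsidy: 501.125 - 0.625x = 17.375 + 0.125x gives x* = 645 and P* = 98.
With the rebate, buyers effectively pay Pb = Ps − 42, where Ps is the price sellers receive.
On the curves, Pb = 501.125 - 0.625x and Ps = 17.375 + 0.125x; the wedge Ps − Pb = 42 gives 17.375 + 0.125x − (501.125 - 0.625x) = 42, so x' = 701.
Then Pb = 501.125 − 0.625·701 = 63 and Ps = 17.375 + 0.125·701 = 105.

x' = 701; buyers pay 63; sellers receive 105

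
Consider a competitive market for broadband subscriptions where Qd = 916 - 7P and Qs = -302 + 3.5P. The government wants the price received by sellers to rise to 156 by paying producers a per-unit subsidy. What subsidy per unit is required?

Required subsidy s = 60 per unit

At a seller price of 156, quantity supplied is -302 + 3.5·156 = 244.
Buyers absorb 244 only when they pay Pb with 916 − 7·Pb = 244, i.e. Pb = 96.
s = Ps − Pb = 156 − 96 = 60.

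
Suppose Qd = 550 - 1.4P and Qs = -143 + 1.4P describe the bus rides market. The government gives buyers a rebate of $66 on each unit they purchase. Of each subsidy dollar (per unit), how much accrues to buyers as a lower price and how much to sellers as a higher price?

Pre-subsidy: 550 - 1.4P = -143 + 1.4P gives P* = 247.5, Q* = 203.5.
With the rebate, buyers effectively pay Pb = Ps − 66, where Ps is the price sellers receive.
Demand in terms of Ps becomes Qd = 550 − 1.4(Ps − 66) = 642.4 - 1.4Ps. Setting this equal to supply: 642.4 - 1.4Ps = -143 + 1.4Ps, so Ps = 280.5.
Buyers pay Pb = 280.5 − 66 = 214.5; Q' = -143 + 1.4·280.5 = 249.7.
Buyers' price falls by P* − Pb = 247.5 − 214.5 = 33; sellers' price rises by Ps − P* = 280.5 − 247.5 = 33.

Buyers gain $33 per unit; sellers gain $33 per unit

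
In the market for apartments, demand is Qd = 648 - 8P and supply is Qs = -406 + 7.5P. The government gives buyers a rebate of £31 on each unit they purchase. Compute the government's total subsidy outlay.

Government cost = £6944

Pre-subsidy: 648 - 8P = -406 + 7.5P gives P* = 68, Q* = 104.
With the rebate, buyers effectively pay Pb = Ps − 31, where Ps is the price sellers receive.
Demand in terms of Ps becomes Qd = 648 − 8(Ps − 31) = 896 - 8Ps. Setting this equal to supply: 896 - 8Ps = -406 + 7.5Ps, so Ps = 84.
Buyers pay Pb = 84 − 31 = 53; Q' = -406 + 7.5·84 = 224.
Government outlay = subsidy × quantity = 31 × 224 = 6944.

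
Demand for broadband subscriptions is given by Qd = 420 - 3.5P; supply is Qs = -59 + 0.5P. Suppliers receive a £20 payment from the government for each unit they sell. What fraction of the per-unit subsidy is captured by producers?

Pre-subsidy: 420 - 3.5P = -59 + 0.5P gives P* = 119.75, Q* = 0.875.
With the subsidy, sellers receive Ps = Pb + 20 for each unit, where Pb is the price buyers pay.
Supply in terms of Pb becomes Qs = -59 + 0.5(Pb + 20) = -49 + 0.5Pb. Setting this equal to demand: 420 - 3.5Pb = -49 + 0.5Pb, so Pb = 117.25.
Sellers receive Ps = 117.25 + 20 = 137.25; Q' = 420 − 3.5·117.25 = 9.625.
Buyers' price falls by P* − Pb = 119.75 − 117.25 = 2.5; sellers' price rises by Ps − P* = 137.25 − 119.75 = 17.5.
So producers capture 17.5/20 = 0.875 of each unit of subsidy.

Producer share = 0.875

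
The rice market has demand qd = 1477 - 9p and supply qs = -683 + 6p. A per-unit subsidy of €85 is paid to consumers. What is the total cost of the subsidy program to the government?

Government cost = €41395

Pre-subsidy: 1477 - 9p = -683 + 6p gives p* = 144, q* = 181.
With the rebate, buyers effectively pay pb = ps − 85, where ps is the price sellers receive.
Demand in terms of ps becomes qd = 1477 − 9(ps − 85) = 2242 - 9ps. Setting this equal to supply: 2242 - 9ps = -683 + 6ps, so ps = 195.
Buyers pay pb = 195 − 85 = 110; q' = -683 + 6·195 = 487.
Government outlay = subsidy × quantity = 85 × 487 = 41395.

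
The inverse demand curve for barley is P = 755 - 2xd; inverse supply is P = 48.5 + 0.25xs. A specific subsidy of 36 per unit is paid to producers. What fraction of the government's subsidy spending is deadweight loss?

DWL / government spending = 4/165

Pre-subsidy: 755 - 2x = 48.5 + 0.25x gives x* = 314 and P* = 127.
With the subsidy, sellers receive Ps = Pb + 36 for each unit, where Pb is the price buyers pay.
On the curves, Pb = 755 - 2x and Ps = 48.5 + 0.25x; the wedge Ps − Pb = 36 gives 48.5 + 0.25x − (755 - 2x) = 36, so x' = 330.
Then Pb = 755 − 2·330 = 95 and Ps = 48.5 + 0.25·330 = 131.
ΔCS = ½(314 + 330)(127 − 95) = 10304; ΔPS = ½(314 + 330)(131 − 127) = 1288.
Government spending = 36 × 330 = 11880.
DWL = ½ × 36 × (330 − 314) = 288; fraction = 288 / 11880 = 4/165.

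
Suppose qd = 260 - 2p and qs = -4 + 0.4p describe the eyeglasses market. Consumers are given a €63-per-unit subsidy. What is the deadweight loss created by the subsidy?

Pre-subsidy: 260 - 2p = -4 + 0.4p gives p* = 110, q* = 40.
With the rebate, buyers effectively pay pb = ps − 63, where ps is the price sellers receive.
Demand in terms of ps becomes qd = 260 − 2(ps − 63) = 386 - 2ps. Setting this equal to supply: 386 - 2ps = -4 + 0.4ps, so ps = 162.5.
Buyers pay pb = 162.5 − 63 = 99.5; q' = -4 + 0.4·162.5 = 61.
The subsidy expands output by 61 − 40 = 21 past the efficient level; on those units the gap between marginal cost and willingness to pay runs from 0 up to 63.
DWL = ½ × 63 × 21 = 661.5.

Deadweight loss = €661.5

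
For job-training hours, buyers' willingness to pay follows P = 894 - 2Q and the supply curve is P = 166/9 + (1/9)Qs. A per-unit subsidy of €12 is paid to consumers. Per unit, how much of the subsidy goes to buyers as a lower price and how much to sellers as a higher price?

Pre-subsidy: 894 - 2Q = 166/9 + (1/9)Q gives Q* = 7880/19 and P* = 1226/19.
With the rebate, buyers effectively pay Pb = Ps − 12, where Ps is the price sellers receive.
On the curves, Pb = 894 - 2Q and Ps = 166/9 + (1/9)Q; the wedge Ps − Pb = 12 gives 166/9 + (1/9)Q − (894 - 2Q) = 12, so Q' = 7988/19.
Then Pb = 894 − 2·(7988/19) = 1010/19 and Ps = 166/9 + (1/9)·(7988/19) = 1238/19.
Buyers' price falls by P* − Pb = 1226/19 − 1010/19 = 216/19; sellers' price rises by Ps − P* = 1238/19 − 1226/19 = 12/19.

Buyers gain 216/19 per unit; sellers gain 12/19 per unit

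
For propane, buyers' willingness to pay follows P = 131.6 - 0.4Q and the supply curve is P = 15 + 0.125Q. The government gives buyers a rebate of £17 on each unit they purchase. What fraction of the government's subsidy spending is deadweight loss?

Pre-subsidy: 131.6 - 0.4Q = 15 + 0.125Q gives Q* = 4664/21 and P* = 898/21.
With the rebate, buyers effectively pay Pb = Ps − 17, where Ps is the price sellers receive.
On the curves, Pb = 131.6 - 0.4Q and Ps = 15 + 0.125Q; the wedge Ps − Pb = 17 gives 15 + 0.125Q − (131.6 - 0.4Q) = 17, so Q' = 5344/21.
Then Pb = 131.6 − 0.4·(5344/21) = 626/21 and Ps = 15 + 0.125·(5344/21) = 983/21.
ΔCS = ½(4664/21 + 5344/21)(898/21 − 626/21) = 151232/49; ΔPS = ½(4664/21 + 5344/21)(983/21 − 898/21) = 47260/49.
Government spending = 17 × 5344/21 = 90848/21.
DWL = ½ × 17 × (5344/21 − 4664/21) = 5780/21; fraction = (5780/21) / (90848/21) = 85/1336.

DWL / government spending = 85/1336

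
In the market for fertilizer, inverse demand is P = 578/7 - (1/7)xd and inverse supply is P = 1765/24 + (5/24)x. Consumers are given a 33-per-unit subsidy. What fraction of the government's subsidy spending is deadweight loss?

Pre-subsidy: 578/7 - (1/7)x = 1765/24 + (5/24)x gives x* = 1517/59 and P* = 4655/59.
With the rebate, buyers effectively pay Pb = Ps − 33, where Ps is the price sellers receive.
On the curves, Pb = 578/7 - (1/7)x and Ps = 1765/24 + (5/24)x; the wedge Ps − Pb = 33 gives 1765/24 + (5/24)x − (578/7 - (1/7)x) = 33, so x' = 7061/59.
Then Pb = 578/7 − (1/7)·(7061/59) = 3863/59 and Ps = 1765/24 + (5/24)·(7061/59) = 5810/59.
ΔCS = ½(1517/59 + 7061/59)(4655/59 − 3863/59) = 3396888/3481; ΔPS = ½(1517/59 + 7061/59)(5810/59 − 4655/59) = 4953795/3481.
Government spending = 33 × 7061/59 = 233013/59.
DWL = ½ × 33 × (7061/59 − 1517/59) = 91476/59; fraction = (91476/59) / (233013/59) = 2772/7061.

DWL / government spending = 2772/7061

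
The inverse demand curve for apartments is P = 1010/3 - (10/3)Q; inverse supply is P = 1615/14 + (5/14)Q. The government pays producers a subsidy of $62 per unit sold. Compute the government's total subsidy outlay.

Pre-subsidy: 1010/3 - (10/3)Q = 1615/14 + (5/14)Q gives Q* = 1859/31 and P* = 4240/31.
With the subsidy, sellers receive Ps = Pb + 62 for each unit, where Pb is the price buyers pay.
On the curves, Pb = 1010/3 - (10/3)Q and Ps = 1615/14 + (5/14)Q; the wedge Ps − Pb = 62 gives 1615/14 + (5/14)Q − (1010/3 - (10/3)Q) = 62, so Q' = 11899/155.
Then Pb = 1010/3 − (10/3)·(11899/155) = 2504/31 and Ps = 1615/14 + (5/14)·(11899/155) = 4426/31.
Government outlay = subsidy × quantity = 62 × 11899/155 = 4759.6.

Government cost = $4759.6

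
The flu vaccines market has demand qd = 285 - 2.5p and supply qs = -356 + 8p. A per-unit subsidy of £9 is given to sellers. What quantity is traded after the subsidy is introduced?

Pre-subsidy: 285 - 2.5p = -356 + 8p gives p* = 1282/21, q* = 2780/21.
With the subsidy, sellers receive ps = pb + 9 for each unit, where pb is the price buyers pay.
Supply in terms of pb becomes qs = -356 + 8(pb + 9) = -284 + 8pb. Setting this equal to demand: 285 - 2.5pb = -284 + 8pb, so pb = 1138/21.
Sellers receive ps = 1138/21 + 9 = 1327/21; q' = 285 − 2.5·(1138/21) = 3140/21.

q' = 3140/21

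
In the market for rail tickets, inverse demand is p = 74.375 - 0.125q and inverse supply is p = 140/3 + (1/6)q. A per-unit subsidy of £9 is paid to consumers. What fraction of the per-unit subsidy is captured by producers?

Pre-subsidy: 74.375 - 0.125q = 140/3 + (1/6)q gives q* = 95 and p* = 62.5.
With the rebate, buyers effectively pay pb = ps − 9, where ps is the price sellers receive.
On the curves, pb = 74.375 - 0.125q and ps = 140/3 + (1/6)q; the wedge ps − pb = 9 gives 140/3 + (1/6)q − (74.375 - 0.125q) = 9, so q' = 881/7.
Then pb = 74.375 − 0.125·(881/7) = 821/14 and ps = 140/3 + (1/6)·(881/7) = 947/14.
Buyers' price falls by p* − pb = 62.5 − 821/14 = 27/7; sellers' price rises by ps − p* = 947/14 − 62.5 = 36/7.
So producers capture (36/7)/9 = 4/7 of each unit of subsidy.

Producer share = 4/7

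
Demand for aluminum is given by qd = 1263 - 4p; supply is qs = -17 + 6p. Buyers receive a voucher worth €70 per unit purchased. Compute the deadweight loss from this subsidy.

Pre-subsidy: 1263 - 4p = -17 + 6p gives p* = 128, q* = 751.
With the rebate, buyers effectively pay pb = ps − 70, where ps is the price sellers receive.
Demand in terms of ps becomes qd = 1263 − 4(ps − 70) = 1543 - 4ps. Setting this equal to supply: 1543 - 4ps = -17 + 6ps, so ps = 156.
Buyers pay pb = 156 − 70 = 86; q' = -17 + 6·156 = 919.
The subsidy expands output by 919 − 751 = 168 past the efficient level; on those units the gap between marginal cost and willingness to pay runs from 0 up to 70.
DWL = ½ × 70 × 168 = 5880.

Deadweight loss = €5880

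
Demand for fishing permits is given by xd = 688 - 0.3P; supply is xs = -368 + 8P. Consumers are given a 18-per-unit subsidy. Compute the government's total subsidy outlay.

Government cost = 978624/83

Pre-subsidy: 688 - 0.3P = -368 + 8P gives P* = 10560/83, x* = 53936/83.
With the rebate, buyers effectively pay Pb = Ps − 18, where Ps is the price sellers receive.
Demand in terms of Ps becomes xd = 688 − 0.3(Ps − 18) = 693.4 - 0.3Ps. Setting this equal to supply: 693.4 - 0.3Ps = -368 + 8Ps, so Ps = 10614/83.
Buyers pay Pb = 10614/83 − 18 = 9120/83; x' = -368 + 8·(10614/83) = 54368/83.
Government outlay = subsidy × quantity = 18 × 54368/83 = 978624/83.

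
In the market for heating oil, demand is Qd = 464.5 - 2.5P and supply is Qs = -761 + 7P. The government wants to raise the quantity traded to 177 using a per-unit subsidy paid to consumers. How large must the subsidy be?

Required subsidy s = 19 per unit

At Q = 177, invert demand for the buyer price: Pb = (464.5 − 177)/2.5 = 115; invert supply for the seller price: Ps = (177 − (-761))/7 = 134.
The subsidy must fill the gap: s = Ps − Pb = 134 − 115 = 19.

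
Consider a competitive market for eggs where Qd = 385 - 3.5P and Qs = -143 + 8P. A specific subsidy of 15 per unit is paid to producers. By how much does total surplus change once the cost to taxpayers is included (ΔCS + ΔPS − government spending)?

Pre-subsidy: 385 - 3.5P = -143 + 8P gives P* = 1056/23, Q* = 5159/23.
With the subsidy, sellers receive Ps = Pb + 15 for each unit, where Pb is the price buyers pay.
Supply in terms of Pb becomes Qs = -143 + 8(Pb + 15) = -23 + 8Pb. Setting this equal to demand: 385 - 3.5Pb = -23 + 8Pb, so Pb = 816/23.
Sellers receive Ps = 816/23 + 15 = 1161/23; Q' = 385 − 3.5·(816/23) = 5999/23.
ΔCS = ½(5159/23 + 5999/23)(1056/23 − 816/23) = 1338960/529; ΔPS = ½(5159/23 + 5999/23)(1161/23 − 1056/23) = 585795/529.
Government spending = 15 × 5999/23 = 89985/23.
Net change = 1338960/529 + 585795/529 − 89985/23 = -6300/23. The loss equals the DWL triangle ½·15·840/23.

Net change in total surplus = -6300/23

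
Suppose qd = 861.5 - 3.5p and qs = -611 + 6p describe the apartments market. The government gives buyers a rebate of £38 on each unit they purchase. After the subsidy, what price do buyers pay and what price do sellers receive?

Buyers pay £131; sellers receive £169

Pre-subsidy: 861.5 - 3.5p = -611 + 6p gives p* = 155, q* = 319.
With the rebate, buyers effectively pay pb = ps − 38, where ps is the price sellers receive.
Demand in terms of ps becomes qd = 861.5 − 3.5(ps − 38) = 994.5 - 3.5ps. Setting this equal to supply: 994.5 - 3.5ps = -611 + 6ps, so ps = 169.
Buyers pay pb = 169 − 38 = 131; q' = -611 + 6·169 = 403.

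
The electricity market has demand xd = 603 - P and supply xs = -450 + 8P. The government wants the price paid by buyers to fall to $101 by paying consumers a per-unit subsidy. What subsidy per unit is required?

At a buyer price of 101, quantity demanded is 603 − 1·101 = 502.
Sellers supply 502 only when they receive Ps with -450 + 8·Ps = 502, i.e. Ps = 119.
s = Ps − Pb = 119 − 101 = 18.

Required subsidy s = $18 per unit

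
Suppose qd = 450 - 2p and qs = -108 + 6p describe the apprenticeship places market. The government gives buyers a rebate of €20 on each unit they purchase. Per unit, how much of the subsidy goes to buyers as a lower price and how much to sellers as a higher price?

Buyers gain €15 per unit; sellers gain €5 per unit

Pre-subsidy: 450 - 2p = -108 + 6p gives p* = 69.75, q* = 310.5.
With the rebate, buyers effectively pay pb = ps − 20, where ps is the price sellers receive.
Demand in terms of ps becomes qd = 450 − 2(ps − 20) = 490 - 2ps. Setting this equal to supply: 490 - 2ps = -108 + 6ps, so ps = 74.75.
Buyers pay pb = 74.75 − 20 = 54.75; q' = -108 + 6·74.75 = 340.5.
Buyers' price falls by p* − pb = 69.75 − 54.75 = 15; sellers' price rises by ps − p* = 74.75 − 69.75 = 5.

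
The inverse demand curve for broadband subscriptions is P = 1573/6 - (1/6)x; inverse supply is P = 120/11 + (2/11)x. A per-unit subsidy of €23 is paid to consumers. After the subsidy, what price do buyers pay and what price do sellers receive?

Pre-subsidy: 1573/6 - (1/6)x = 120/11 + (2/11)x gives x* = 721 and P* = 142.
With the rebate, buyers effectively pay Pb = Ps − 23, where Ps is the price sellers receive.
On the curves, Pb = 1573/6 - (1/6)x and Ps = 120/11 + (2/11)x; the wedge Ps − Pb = 23 gives 120/11 + (2/11)x − (1573/6 - (1/6)x) = 23, so x' = 787.
Then Pb = 1573/6 − (1/6)·787 = 131 and Ps = 120/11 + (2/11)·787 = 154.

Buyers pay €131; sellers receive €154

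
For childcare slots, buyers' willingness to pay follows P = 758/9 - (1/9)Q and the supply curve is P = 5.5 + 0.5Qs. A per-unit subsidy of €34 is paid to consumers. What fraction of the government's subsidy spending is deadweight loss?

Pre-subsidy: 758/9 - (1/9)Q = 5.5 + 0.5Q gives Q* = 1417/11 and P* = 769/11.
With the rebate, buyers effectively pay Pb = Ps − 34, where Ps is the price sellers receive.
On the curves, Pb = 758/9 - (1/9)Q and Ps = 5.5 + 0.5Q; the wedge Ps − Pb = 34 gives 5.5 + 0.5Q − (758/9 - (1/9)Q) = 34, so Q' = 2029/11.
Then Pb = 758/9 − (1/9)·(2029/11) = 701/11 and Ps = 5.5 + 0.5·(2029/11) = 1075/11.
ΔCS = ½(1417/11 + 2029/11)(769/11 − 701/11) = 117164/121; ΔPS = ½(1417/11 + 2029/11)(1075/11 − 769/11) = 527238/121.
Government spending = 34 × 2029/11 = 68986/11.
DWL = ½ × 34 × (2029/11 − 1417/11) = 10404/11; fraction = (10404/11) / (68986/11) = 306/2029.

DWL / government spending = 306/2029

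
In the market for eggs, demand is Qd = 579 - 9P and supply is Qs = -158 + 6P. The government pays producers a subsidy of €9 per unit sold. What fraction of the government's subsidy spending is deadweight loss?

DWL / government spending = 9/94

Pre-subsidy: 579 - 9P = -158 + 6P gives P* = 737/15, Q* = 136.8.
With the subsidy, sellers receive Ps = Pb + 9 for each unit, where Pb is the price buyers pay.
Supply in terms of Pb becomes Qs = -158 + 6(Pb + 9) = -104 + 6Pb. Setting this equal to demand: 579 - 9Pb = -104 + 6Pb, so Pb = 683/15.
Sellers receive Ps = 683/15 + 9 = 818/15; Q' = 579 − 9·(683/15) = 169.2.
ΔCS = ½(136.8 + 169.2)(737/15 − 683/15) = 550.8; ΔPS = ½(136.8 + 169.2)(818/15 − 737/15) = 826.2.
Government spending = 9 × 169.2 = 1522.8.
DWL = ½ × 9 × (169.2 − 136.8) = 145.8; fraction = 145.8 / 1522.8 = 9/94.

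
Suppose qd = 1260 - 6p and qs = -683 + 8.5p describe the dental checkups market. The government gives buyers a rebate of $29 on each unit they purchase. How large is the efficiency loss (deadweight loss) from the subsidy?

Pre-subsidy: 1260 - 6p = -683 + 8.5p gives p* = 134, q* = 456.
With the rebate, buyers effectively pay pb = ps − 29, where ps is the price sellers receive.
Demand in terms of ps becomes qd = 1260 − 6(ps − 29) = 1434 - 6ps. Setting this equal to supply: 1434 - 6ps = -683 + 8.5ps, so ps = 146.
Buyers pay pb = 146 − 29 = 117; q' = -683 + 8.5·146 = 558.
The subsidy expands output by 558 − 456 = 102 past the efficient level; on those units the gap between marginal cost and willingness to pay runs from 0 up to 29.
DWL = ½ × 29 × 102 = 1479.

Deadweight loss = $1479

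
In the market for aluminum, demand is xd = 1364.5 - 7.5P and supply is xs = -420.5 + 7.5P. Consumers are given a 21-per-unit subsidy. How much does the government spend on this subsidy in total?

Pre-subsidy: 1364.5 - 7.5P = -420.5 + 7.5P gives P* = 119, x* = 472.
With the rebate, buyers effectively pay Pb = Ps − 21, where Ps is the price sellers receive.
Demand in terms of Ps becomes xd = 1364.5 − 7.5(Ps − 21) = 1522 - 7.5Ps. Setting this equal to supply: 1522 - 7.5Ps = -420.5 + 7.5Ps, so Ps = 129.5.
Buyers pay Pb = 129.5 − 21 = 108.5; x' = -420.5 + 7.5·129.5 = 550.75.
Government outlay = subsidy × quantity = 21 × 550.75 = 11565.75.

Government cost = 11565.75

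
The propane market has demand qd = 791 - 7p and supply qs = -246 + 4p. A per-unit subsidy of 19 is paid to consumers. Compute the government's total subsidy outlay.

Pre-subsidy: 791 - 7p = -246 + 4p gives p* = 1037/11, q* = 1442/11.
With the rebate, buyers effectively pay pb = ps − 19, where ps is the price sellers receive.
Demand in terms of ps becomes qd = 791 − 7(ps − 19) = 924 - 7ps. Setting this equal to supply: 924 - 7ps = -246 + 4ps, so ps = 1170/11.
Buyers pay pb = 1170/11 − 19 = 961/11; q' = -246 + 4·(1170/11) = 1974/11.
Government outlay = subsidy × quantity = 19 × 1974/11 = 37506/11.

Government cost = 37506/11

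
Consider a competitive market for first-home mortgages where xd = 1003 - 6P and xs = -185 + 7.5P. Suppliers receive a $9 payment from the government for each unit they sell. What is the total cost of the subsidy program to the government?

Pre-subsidy: 1003 - 6P = -185 + 7.5P gives P* = 88, x* = 475.
With the subsidy, sellers receive Ps = Pb + 9 for each unit, where Pb is the price buyers pay.
Supply in terms of Pb becomes xs = -185 + 7.5(Pb + 9) = -117.5 + 7.5Pb. Setting this equal to demand: 1003 - 6Pb = -117.5 + 7.5Pb, so Pb = 83.
Sellers receive Ps = 83 + 9 = 92; x' = 1003 − 6·83 = 505.
Government outlay = subsidy × quantity = 9 × 505 = 4545.

Government cost = $4545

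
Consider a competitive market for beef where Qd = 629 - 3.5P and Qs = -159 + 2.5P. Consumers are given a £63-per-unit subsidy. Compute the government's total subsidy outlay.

Pre-subsidy: 629 - 3.5P = -159 + 2.5P gives P* = 394/3, Q* = 508/3.
With the rebate, buyers effectively pay Pb = Ps − 63, where Ps is the price sellers receive.
Demand in terms of Ps becomes Qd = 629 − 3.5(Ps − 63) = 849.5 - 3.5Ps. Setting this equal to supply: 849.5 - 3.5Ps = -159 + 2.5Ps, so Ps = 2017/12.
Buyers pay Pb = 2017/12 − 63 = 1261/12; Q' = -159 + 2.5·(2017/12) = 6269/24.
Government outlay = subsidy × quantity = 63 × 6269/24 = 16456.125.

Government cost = £16456.125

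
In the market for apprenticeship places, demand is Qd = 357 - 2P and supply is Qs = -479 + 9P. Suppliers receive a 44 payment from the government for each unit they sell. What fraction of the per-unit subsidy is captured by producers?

Pre-subsidy: 357 - 2P = -479 + 9P gives P* = 76, Q* = 205.
With the subsidy, sellers receive Ps = Pb + 44 for each unit, where Pb is the price buyers pay.
Supply in terms of Pb becomes Qs = -479 + 9(Pb + 44) = -83 + 9Pb. Setting this equal to demand: 357 - 2Pb = -83 + 9Pb, so Pb = 40.
Sellers receive Ps = 40 + 44 = 84; Q' = 357 − 2·40 = 277.
Buyers' price falls by P* − Pb = 76 − 40 = 36; sellers' price rises by Ps − P* = 84 − 76 = 8.
So producers capture 8/44 = 2/11 of each unit of subsidy.

Producer share = 2/11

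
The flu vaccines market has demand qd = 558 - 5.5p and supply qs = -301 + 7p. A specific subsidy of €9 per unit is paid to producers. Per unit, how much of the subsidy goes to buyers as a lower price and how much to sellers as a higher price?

Buyers gain €5.04 per unit; sellers gain €3.96 per unit

Pre-subsidy: 558 - 5.5p = -301 + 7p gives p* = 68.72, q* = 180.04.
With the subsidy, sellers receive ps = pb + 9 for each unit, where pb is the price buyers pay.
Supply in terms of pb becomes qs = -301 + 7(pb + 9) = -238 + 7pb. Setting this equal to demand: 558 - 5.5pb = -238 + 7pb, so pb = 63.68.
Sellers receive ps = 63.68 + 9 = 72.68; q' = 558 − 5.5·63.68 = 207.76.
Buyers' price falls by p* − pb = 68.72 − 63.68 = 5.04; sellers' price rises by ps − p* = 72.68 − 68.72 = 3.96.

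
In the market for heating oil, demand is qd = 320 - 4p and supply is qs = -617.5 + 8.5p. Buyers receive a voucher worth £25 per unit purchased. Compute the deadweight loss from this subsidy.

Pre-subsidy: 320 - 4p = -617.5 + 8.5p gives p* = 75, q* = 20.
With the rebate, buyers effectively pay pb = ps − 25, where ps is the price sellers receive.
Demand in terms of ps becomes qd = 320 − 4(ps − 25) = 420 - 4ps. Setting this equal to supply: 420 - 4ps = -617.5 + 8.5ps, so ps = 83.
Buyers pay pb = 83 − 25 = 58; q' = -617.5 + 8.5·83 = 88.
The subsidy expands output by 88 − 20 = 68 past the efficient level; on those units the gap between marginal cost and willingness to pay runs from 0 up to 25.
DWL = ½ × 25 × 68 = 850.

Deadweight loss = £850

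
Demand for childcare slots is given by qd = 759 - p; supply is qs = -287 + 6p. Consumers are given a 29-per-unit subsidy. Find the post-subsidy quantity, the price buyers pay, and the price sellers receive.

Pre-subsidy: 759 - p = -287 + 6p gives p* = 1046/7, q* = 4267/7.
With the rebate, buyers effectively pay pb = ps − 29, where ps is the price sellers receive.
Demand in terms of ps becomes qd = 759 − 1(ps − 29) = 788 - ps. Setting this equal to supply: 788 - ps = -287 + 6ps, so ps = 1075/7.
Buyers pay pb = 1075/7 − 29 = 872/7; q' = -287 + 6·(1075/7) = 4441/7.

q' = 4441/7; buyers pay 872/7; sellers receive 1075/7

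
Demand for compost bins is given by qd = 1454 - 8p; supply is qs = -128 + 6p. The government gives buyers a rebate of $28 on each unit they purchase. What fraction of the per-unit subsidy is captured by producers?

Producer share = 4/7

Pre-subsidy: 1454 - 8p = -128 + 6p gives p* = 113, q* = 550.
With the rebate, buyers effectively pay pb = ps − 28, where ps is the price sellers receive.
Demand in terms of ps becomes qd = 1454 − 8(ps − 28) = 1678 - 8ps. Setting this equal to supply: 1678 - 8ps = -128 + 6ps, so ps = 129.
Buyers pay pb = 129 − 28 = 101; q' = -128 + 6·129 = 646.
Buyers' price falls by p* − pb = 113 − 101 = 12; sellers' price rises by ps − p* = 129 − 113 = 16.
So producers capture 16/28 = 4/7 of each unit of subsidy.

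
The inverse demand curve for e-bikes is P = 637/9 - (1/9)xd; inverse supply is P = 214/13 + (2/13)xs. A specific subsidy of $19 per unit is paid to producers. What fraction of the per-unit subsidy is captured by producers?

Pre-subsidy: 637/9 - (1/9)x = 214/13 + (2/13)x gives x* = 205 and P* = 48.
With the subsidy, sellers receive Ps = Pb + 19 for each unit, where Pb is the price buyers pay.
On the curves, Pb = 637/9 - (1/9)x and Ps = 214/13 + (2/13)x; the wedge Ps − Pb = 19 gives 214/13 + (2/13)x − (637/9 - (1/9)x) = 19, so x' = 8578/31.
Then Pb = 637/9 − (1/9)·(8578/31) = 1241/31 and Ps = 214/13 + (2/13)·(8578/31) = 1830/31.
Buyers' price falls by P* − Pb = 48 − 1241/31 = 247/31; sellers' price rises by Ps − P* = 1830/31 − 48 = 342/31.
So producers capture (342/31)/19 = 18/31 of each unit of subsidy.

Producer share = 18/31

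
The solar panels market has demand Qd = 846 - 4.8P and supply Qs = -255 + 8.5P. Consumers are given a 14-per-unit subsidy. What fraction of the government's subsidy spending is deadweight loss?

Pre-subsidy: 846 - 4.8P = -255 + 8.5P gives P* = 11010/133, Q* = 59670/133.
With the rebate, buyers effectively pay Pb = Ps − 14, where Ps is the price sellers receive.
Demand in terms of Ps becomes Qd = 846 − 4.8(Ps − 14) = 913.2 - 4.8Ps. Setting this equal to supply: 913.2 - 4.8Ps = -255 + 8.5Ps, so Ps = 11682/133.
Buyers pay Pb = 11682/133 − 14 = 9820/133; Q' = -255 + 8.5·(11682/133) = 65382/133.
ΔCS = ½(59670/133 + 65382/133)(11010/133 − 9820/133) = 10629420/2527; ΔPS = ½(59670/133 + 65382/133)(11682/133 − 11010/133) = 6002496/2527.
Government spending = 14 × 65382/133 = 130764/19.
DWL = ½ × 14 × (65382/133 − 59670/133) = 5712/19; fraction = (5712/19) / (130764/19) = 28/641.

DWL / government spending = 28/641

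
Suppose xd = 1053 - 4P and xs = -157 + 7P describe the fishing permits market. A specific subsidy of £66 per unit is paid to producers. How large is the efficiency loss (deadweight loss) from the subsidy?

Pre-subsidy: 1053 - 4P = -157 + 7P gives P* = 110, x* = 613.
With the subsidy, sellers receive Ps = Pb + 66 for each unit, where Pb is the price buyers pay.
Supply in terms of Pb becomes xs = -157 + 7(Pb + 66) = 305 + 7Pb. Setting this equal to demand: 1053 - 4Pb = 305 + 7Pb, so Pb = 68.
Sellers receive Ps = 68 + 66 = 134; x' = 1053 − 4·68 = 781.
The subsidy expands output by 781 − 613 = 168 past the efficient level; on those units the gap between marginal cost and willingness to pay runs from 0 up to 66.
DWL = ½ × 66 × 168 = 5544.

Deadweight loss = £5544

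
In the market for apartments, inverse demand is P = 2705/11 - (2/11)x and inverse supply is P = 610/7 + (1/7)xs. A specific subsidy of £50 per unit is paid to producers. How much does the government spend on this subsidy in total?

Government cost = £32150

Pre-subsidy: 2705/11 - (2/11)x = 610/7 + (1/7)x gives x* = 489 and P* = 157.
With the subsidy, sellers receive Ps = Pb + 50 for each unit, where Pb is the price buyers pay.
On the curves, Pb = 2705/11 - (2/11)x and Ps = 610/7 + (1/7)x; the wedge Ps − Pb = 50 gives 610/7 + (1/7)x − (2705/11 - (2/11)x) = 50, so x' = 643.
Then Pb = 2705/11 − (2/11)·643 = 129 and Ps = 610/7 + (1/7)·643 = 179.
Government outlay = subsidy × quantity = 50 × 643 = 32150.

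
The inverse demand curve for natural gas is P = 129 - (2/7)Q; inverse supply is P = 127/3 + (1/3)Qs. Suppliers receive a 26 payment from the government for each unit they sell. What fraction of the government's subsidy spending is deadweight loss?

Pre-subsidy: 129 - (2/7)Q = 127/3 + (1/3)Q gives Q* = 140 and P* = 89.
With the subsidy, sellers receive Ps = Pb + 26 for each unit, where Pb is the price buyers pay.
On the curves, Pb = 129 - (2/7)Q and Ps = 127/3 + (1/3)Q; the wedge Ps − Pb = 26 gives 127/3 + (1/3)Q − (129 - (2/7)Q) = 26, so Q' = 182.
Then Pb = 129 − (2/7)·182 = 77 and Ps = 127/3 + (1/3)·182 = 103.
ΔCS = ½(140 + 182)(89 − 77) = 1932; ΔPS = ½(140 + 182)(103 − 89) = 2254.
Government spending = 26 × 182 = 4732.
DWL = ½ × 26 × (182 − 140) = 546; fraction = 546 / 4732 = 3/26.

DWL / government spending = 3/26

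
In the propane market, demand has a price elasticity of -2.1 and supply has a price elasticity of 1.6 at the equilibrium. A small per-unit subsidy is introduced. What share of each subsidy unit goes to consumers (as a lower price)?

Consumer share = 16/37

For a small subsidy around the equilibrium, the benefit split depends on the relative slopes, which at a point are proportional to the elasticities.
Buyer share = εs/(εs + |εd|) = 1.6/(1.6 + 2.1) = 16/37; seller share = |εd|/(εs + |εd|) = 21/37.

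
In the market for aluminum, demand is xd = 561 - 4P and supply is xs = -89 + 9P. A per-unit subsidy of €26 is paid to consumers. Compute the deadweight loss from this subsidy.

Pre-subsidy: 561 - 4P = -89 + 9P gives P* = 50, x* = 361.
With the rebate, buyers effectively pay Pb = Ps − 26, where Ps is the price sellers receive.
Demand in terms of Ps becomes xd = 561 − 4(Ps − 26) = 665 - 4Ps. Setting this equal to supply: 665 - 4Ps = -89 + 9Ps, so Ps = 58.
Buyers pay Pb = 58 − 26 = 32; x' = -89 + 9·58 = 433.
The subsidy expands output by 433 − 361 = 72 past the efficient level; on those units the gap between marginal cost and willingness to pay runs from 0 up to 26.
DWL = ½ × 26 × 72 = 936.

Deadweight loss = €936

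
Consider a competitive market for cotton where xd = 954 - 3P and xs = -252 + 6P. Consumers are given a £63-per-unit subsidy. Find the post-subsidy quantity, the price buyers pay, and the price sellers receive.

Pre-subsidy: 954 - 3P = -252 + 6P gives P* = 134, x* = 552.
With the rebate, buyers effectively pay Pb = Ps − 63, where Ps is the price sellers receive.
Demand in terms of Ps becomes xd = 954 − 3(Ps − 63) = 1143 - 3Ps. Setting this equal to supply: 1143 - 3Ps = -252 + 6Ps, so Ps = 155.
Buyers pay Pb = 155 − 63 = 92; x' = -252 + 6·155 = 678.

x' = 678; buyers pay £92; sellers receive £155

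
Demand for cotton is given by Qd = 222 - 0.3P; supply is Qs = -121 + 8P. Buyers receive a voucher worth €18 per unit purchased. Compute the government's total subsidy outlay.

Government cost = 320922/83

Pre-subsidy: 222 - 0.3P = -121 + 8P gives P* = 3430/83, Q* = 17397/83.
With the rebate, buyers effectively pay Pb = Ps − 18, where Ps is the price sellers receive.
Demand in terms of Ps becomes Qd = 222 − 0.3(Ps − 18) = 227.4 - 0.3Ps. Setting this equal to supply: 227.4 - 0.3Ps = -121 + 8Ps, so Ps = 3484/83.
Buyers pay Pb = 3484/83 − 18 = 1990/83; Q' = -121 + 8·(3484/83) = 17829/83.
Government outlay = subsidy × quantity = 18 × 17829/83 = 320922/83.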